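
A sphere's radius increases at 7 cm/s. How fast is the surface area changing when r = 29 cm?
1624π cm²/s

S = 4πr²
dS/dt = dS/dr · dr/dt = 8πr · 7
At r = 29: dS/dt = 1624π cm²/s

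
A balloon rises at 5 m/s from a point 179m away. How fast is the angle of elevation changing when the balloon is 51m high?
0.025836 rad/s

tan(θ) = y/179
sec²(θ) · dθ/dt = (1/179) · dy/dt
dθ/dt = cos²(θ)/179 · 5 = 179/(179² + 51²) · 5
dθ/dt = 0.025836 rad/s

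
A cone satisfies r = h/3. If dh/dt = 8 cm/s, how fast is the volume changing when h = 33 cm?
968π cm³/s

V = (1/3)π(h/3)²h = πh³/27
dV/dt = πh²/9 · 8
At h = 33: dV/dt = 968π cm³/s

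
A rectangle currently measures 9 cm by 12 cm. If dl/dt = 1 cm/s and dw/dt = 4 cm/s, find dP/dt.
10 cm/s

P = 2(l + w)
dP/dt = 2(dl/dt + dw/dt) = 2(1 + 4) = 10 cm/s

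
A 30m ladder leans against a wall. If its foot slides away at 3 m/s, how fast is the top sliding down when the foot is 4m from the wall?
6√221/221 ≈ 0.4036 m/s

x² + y² = 30²
2x·dx/dt + 2y·dy/dt = 0
dy/dt = -x/y · dx/dt = -4/(2√221) · 3 = -6√221/221 m/s
The top is descending at 6√221/221 ≈ 0.4036 m/s.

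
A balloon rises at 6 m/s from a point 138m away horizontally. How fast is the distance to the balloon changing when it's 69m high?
6√5/5 ≈ 2.683 m/s

z² = 138² + y²
z = √(138² + 69²) = 69√5
dz/dt = y/z · dy/dt = 69/(69√5) · 6 = 6√5/5 ≈ 2.683 m/s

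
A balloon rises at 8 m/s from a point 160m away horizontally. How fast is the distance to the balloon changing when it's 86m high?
344√8249/8249 ≈ 3.788 m/s

z² = 160² + y²
z = √(160² + 86²) = 2√8249
dz/dt = y/z · dy/dt = 86/(2√8249) · 8 = 344√8249/8249 ≈ 3.788 m/s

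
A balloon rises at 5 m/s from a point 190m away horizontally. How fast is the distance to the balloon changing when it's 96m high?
240√11329/11329 ≈ 2.255 m/s

z² = 190² + y²
z = √(190² + 96²) = 2√11329
dz/dt = y/z · dy/dt = 96/(2√11329) · 5 = 240√11329/11329 ≈ 2.255 m/s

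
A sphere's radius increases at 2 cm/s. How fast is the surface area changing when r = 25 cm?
400π cm²/s

S = 4πr²
dS/dt = dS/dr · dr/dt = 8πr · 2
At r = 25: dS/dt = 400π cm²/s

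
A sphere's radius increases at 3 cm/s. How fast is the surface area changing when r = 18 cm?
432π cm²/s

S = 4πr²
dS/dt = dS/dr · dr/dt = 8πr · 3
At r = 18: dS/dt = 432π cm²/s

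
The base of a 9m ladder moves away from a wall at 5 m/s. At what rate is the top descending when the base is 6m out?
2√5 ≈ 4.472 m/s

x² + y² = 9²
2x·dx/dt + 2y·dy/dt = 0
dy/dt = -x/y · dx/dt = -6/(3√5) · 5 = -2√5 m/s
The top is descending at 2√5 ≈ 4.472 m/s.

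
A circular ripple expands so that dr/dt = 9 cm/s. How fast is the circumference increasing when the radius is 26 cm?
18π cm/s

C = 2πr
dC/dt = 2π · dr/dt = 2π · 9 = 18π cm/s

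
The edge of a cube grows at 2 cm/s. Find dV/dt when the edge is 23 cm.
3174 cm³/s

V = s³
dV/dt = 3s² · ds/dt = 3·23²·2 = 3174 cm³/s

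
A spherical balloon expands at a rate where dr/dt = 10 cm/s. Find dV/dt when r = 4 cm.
640π cm³/s

V = (4/3)πr³
dV/dt = dV/dr · dr/dt = 4πr² · 10
At r = 4: dV/dt = 640π cm³/s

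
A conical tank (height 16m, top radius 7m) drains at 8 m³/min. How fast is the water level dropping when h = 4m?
128/(49π) ≈ 0.8315 m/min

r/h = 7/16, so r = (7/16)h
V = (1/3)πr²h = (1/3)π((7/16)h)²h = (49/768)πh³
dV/dh = (49/256)πh²
dh/dt = (dV/dt)/(dV/dh) = -8/((49/256)π·4²) = -128/(49π) m/min
The level is dropping at 128/(49π) ≈ 0.8315 m/min.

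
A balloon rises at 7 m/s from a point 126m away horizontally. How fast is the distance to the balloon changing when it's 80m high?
280√5569/5569 ≈ 3.752 m/s

z² = 126² + y²
z = √(126² + 80²) = 2√5569
dz/dt = y/z · dy/dt = 80/(2√5569) · 7 = 280√5569/5569 ≈ 3.752 m/s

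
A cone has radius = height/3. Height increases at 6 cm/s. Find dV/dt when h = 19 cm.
722π/3 cm³/s

V = (1/3)π(h/3)²h = πh³/27
dV/dt = πh²/9 · 6
At h = 19: dV/dt = 722π/3 cm³/s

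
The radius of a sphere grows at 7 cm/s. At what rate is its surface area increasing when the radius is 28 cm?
1568π cm²/s

S = 4πr²
dS/dt = dS/dr · dr/dt = 8πr · 7
At r = 28: dS/dt = 1568π cm²/s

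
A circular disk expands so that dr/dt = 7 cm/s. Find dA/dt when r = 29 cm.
406π cm²/s

A = πr²
dA/dt = 2πr · dr/dt = 2π(29)(7) = 406π cm²/s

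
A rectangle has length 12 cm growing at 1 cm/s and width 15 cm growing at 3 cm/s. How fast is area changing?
51 cm²/s

A = lw
dA/dt = w·dl/dt + l·dw/dt = 15·1 + 12·3 = 51 cm²/s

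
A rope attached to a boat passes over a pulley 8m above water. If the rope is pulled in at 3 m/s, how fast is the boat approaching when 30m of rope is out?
45√209/209 ≈ 3.113 m/s

rope² = x² + 8²
x = √(30² - 8²) = 2√209
dx/dt = (rope/x) · d(rope)/dt = (30/(2√209)) · (-3) = -45√209/209 m/s
The boat approaches at 45√209/209 ≈ 3.113 m/s.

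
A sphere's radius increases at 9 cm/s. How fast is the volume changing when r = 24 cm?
20736π cm³/s

V = (4/3)πr³
dV/dt = dV/dr · dr/dt = 4πr² · 9
At r = 24: dV/dt = 20736π cm³/s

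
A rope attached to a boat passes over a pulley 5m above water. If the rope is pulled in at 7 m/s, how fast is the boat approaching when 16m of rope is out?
16√231/33 ≈ 7.369 m/s

rope² = x² + 5²
x = √(16² - 5²) = √231
dx/dt = (rope/x) · d(rope)/dt = (16/√231) · (-7) = -16√231/33 m/s
The boat approaches at 16√231/33 ≈ 7.369 m/s.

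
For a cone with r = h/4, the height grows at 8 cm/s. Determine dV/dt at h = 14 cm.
98π cm³/s

V = (1/3)π(h/4)²h = πh³/48
dV/dt = πh²/16 · 8
At h = 14: dV/dt = 98π cm³/s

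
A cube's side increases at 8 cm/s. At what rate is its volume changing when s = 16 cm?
6144 cm³/s

V = s³
dV/dt = 3s² · ds/dt = 3·16²·8 = 6144 cm³/s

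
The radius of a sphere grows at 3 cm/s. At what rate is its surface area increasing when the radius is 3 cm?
72π cm²/s

S = 4πr²
dS/dt = dS/dr · dr/dt = 8πr · 3
At r = 3: dS/dt = 72π cm²/s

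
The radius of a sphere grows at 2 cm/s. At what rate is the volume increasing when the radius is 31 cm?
7688π cm³/s

V = (4/3)πr³
dV/dt = dV/dr · dr/dt = 4πr² · 2
At r = 31: dV/dt = 7688π cm³/s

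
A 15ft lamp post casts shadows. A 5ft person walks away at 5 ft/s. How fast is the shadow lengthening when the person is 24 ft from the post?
5/2 ft/s

By similar triangles: 15/(x+s) = 5/s
Solving: s = 5x/10
ds/dt = 5/10 · dx/dt = 1/2 · 5 = 5/2 ft/s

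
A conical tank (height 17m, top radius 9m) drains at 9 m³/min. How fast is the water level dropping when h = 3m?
289/(81π) ≈ 1.136 m/min

r/h = 9/17, so r = (9/17)h
V = (1/3)πr²h = (1/3)π((9/17)h)²h = (27/289)πh³
dV/dh = (81/289)πh²
dh/dt = (dV/dt)/(dV/dh) = -9/((81/289)π·3²) = -289/(81π) m/min
The level is dropping at 289/(81π) ≈ 1.136 m/min.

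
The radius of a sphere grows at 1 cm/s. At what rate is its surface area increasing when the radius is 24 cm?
192π cm²/s

S = 4πr²
dS/dt = dS/dr · dr/dt = 8πr · 1
At r = 24: dS/dt = 192π cm²/s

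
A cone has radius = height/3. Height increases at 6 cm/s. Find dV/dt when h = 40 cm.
3200π/3 cm³/s

V = (1/3)π(h/3)²h = πh³/27
dV/dt = πh²/9 · 6
At h = 40: dV/dt = 3200π/3 cm³/s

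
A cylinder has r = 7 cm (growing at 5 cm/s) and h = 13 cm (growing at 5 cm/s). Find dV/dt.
1155π cm³/s

V = πr²h
dV/dt = 2πrh·dr/dt + πr²·dh/dt
= 2π(7)(13)(5) + π(7)²(5)
= 1155π cm³/s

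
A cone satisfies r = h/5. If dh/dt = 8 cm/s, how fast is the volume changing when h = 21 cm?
3528π/25 cm³/s

V = (1/3)π(h/5)²h = πh³/75
dV/dt = πh²/25 · 8
At h = 21: dV/dt = 3528π/25 cm³/s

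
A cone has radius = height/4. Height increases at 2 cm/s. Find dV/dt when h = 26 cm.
169π/2 cm³/s

V = (1/3)π(h/4)²h = πh³/48
dV/dt = πh²/16 · 2
At h = 26: dV/dt = 169π/2 cm³/s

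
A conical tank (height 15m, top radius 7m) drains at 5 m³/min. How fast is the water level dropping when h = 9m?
125/(441π) ≈ 0.09022 m/min

r/h = 7/15, so r = (7/15)h
V = (1/3)πr²h = (1/3)π((7/15)h)²h = (49/675)πh³
dV/dh = (49/225)πh²
dh/dt = (dV/dt)/(dV/dh) = -5/((49/225)π·9²) = -125/(441π) m/min
The level is dropping at 125/(441π) ≈ 0.09022 m/min.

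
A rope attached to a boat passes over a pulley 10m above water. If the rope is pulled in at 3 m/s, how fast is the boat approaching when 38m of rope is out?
19√21/28 ≈ 3.11 m/s

rope² = x² + 10²
x = √(38² - 10²) = 8√21
dx/dt = (rope/x) · d(rope)/dt = (38/(8√21)) · (-3) = -19√21/28 m/s
The boat approaches at 19√21/28 ≈ 3.11 m/s.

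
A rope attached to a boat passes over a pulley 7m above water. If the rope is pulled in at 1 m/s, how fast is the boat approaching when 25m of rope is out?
25/24 ≈ 1.042 m/s

rope² = x² + 7²
x = √(25² - 7²) = 24
dx/dt = (rope/x) · d(rope)/dt = (25/24) · (-1) = -25/24 m/s
The boat approaches at 25/24 ≈ 1.042 m/s.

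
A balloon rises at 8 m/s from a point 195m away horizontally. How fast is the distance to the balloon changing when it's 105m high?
28√218/109 ≈ 3.793 m/s

z² = 195² + y²
z = √(195² + 105²) = 15√218
dz/dt = y/z · dy/dt = 105/(15√218) · 8 = 28√218/109 ≈ 3.793 m/s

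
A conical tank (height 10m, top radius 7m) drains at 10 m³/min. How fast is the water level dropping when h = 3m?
1000/(441π) ≈ 0.7218 m/min

r/h = 7/10, so r = (7/10)h
V = (1/3)πr²h = (1/3)π((7/10)h)²h = (49/300)πh³
dV/dh = (49/100)πh²
dh/dt = (dV/dt)/(dV/dh) = -10/((49/100)π·3²) = -1000/(441π) m/min
The level is dropping at 1000/(441π) ≈ 0.7218 m/min.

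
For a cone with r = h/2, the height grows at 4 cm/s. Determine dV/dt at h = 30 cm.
900π cm³/s

V = (1/3)π(h/2)²h = πh³/12
dV/dt = πh²/4 · 4
At h = 30: dV/dt = 900π cm³/s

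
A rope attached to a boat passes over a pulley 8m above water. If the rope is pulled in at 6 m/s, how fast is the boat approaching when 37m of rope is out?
74√145/145 ≈ 6.145 m/s

rope² = x² + 8²
x = √(37² - 8²) = 3√145
dx/dt = (rope/x) · d(rope)/dt = (37/(3√145)) · (-6) = -74√145/145 m/s
The boat approaches at 74√145/145 ≈ 6.145 m/s.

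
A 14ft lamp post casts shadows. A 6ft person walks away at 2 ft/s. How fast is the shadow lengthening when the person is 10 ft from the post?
3/2 ft/s

By similar triangles: 14/(x+s) = 6/s
Solving: s = 6x/8
ds/dt = 6/8 · dx/dt = 3/4 · 2 = 3/2 ft/s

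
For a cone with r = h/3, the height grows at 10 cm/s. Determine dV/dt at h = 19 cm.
3610π/9 cm³/s

V = (1/3)π(h/3)²h = πh³/27
dV/dt = πh²/9 · 10
At h = 19: dV/dt = 3610π/9 cm³/s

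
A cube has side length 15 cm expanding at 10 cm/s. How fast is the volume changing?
6750 cm³/s

V = s³
dV/dt = 3s² · ds/dt = 3·15²·10 = 6750 cm³/s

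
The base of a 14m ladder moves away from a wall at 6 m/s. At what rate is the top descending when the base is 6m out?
9√10/10 ≈ 2.846 m/s

x² + y² = 14²
2x·dx/dt + 2y·dy/dt = 0
dy/dt = -x/y · dx/dt = -6/(4√10) · 6 = -9√10/10 m/s
The top is descending at 9√10/10 ≈ 2.846 m/s.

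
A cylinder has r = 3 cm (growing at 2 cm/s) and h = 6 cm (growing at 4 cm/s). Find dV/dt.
108π cm³/s

V = πr²h
dV/dt = 2πrh·dr/dt + πr²·dh/dt
= 2π(3)(6)(2) + π(3)²(4)
= 108π cm³/s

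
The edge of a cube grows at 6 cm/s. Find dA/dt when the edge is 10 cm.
720 cm²/s

A = 6s²
dA/dt = 12s · ds/dt = 12·10·6 = 720 cm²/s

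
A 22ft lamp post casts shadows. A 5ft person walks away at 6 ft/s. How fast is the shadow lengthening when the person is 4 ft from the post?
30/17 ft/s

By similar triangles: 22/(x+s) = 5/s
Solving: s = 5x/17
ds/dt = 5/17 · dx/dt = 5/17 · 6 = 30/17 ft/s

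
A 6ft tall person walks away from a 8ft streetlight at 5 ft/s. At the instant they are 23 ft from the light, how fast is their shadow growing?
15 ft/s

By similar triangles: 8/(x+s) = 6/s
Solving: s = 6x/2
ds/dt = 6/2 · dx/dt = 3 · 5 = 15 ft/s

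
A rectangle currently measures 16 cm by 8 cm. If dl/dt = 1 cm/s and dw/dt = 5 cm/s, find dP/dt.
12 cm/s

P = 2(l + w)
dP/dt = 2(dl/dt + dw/dt) = 2(1 + 5) = 12 cm/s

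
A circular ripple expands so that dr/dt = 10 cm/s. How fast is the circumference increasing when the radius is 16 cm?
20π cm/s

C = 2πr
dC/dt = 2π · dr/dt = 2π · 10 = 20π cm/s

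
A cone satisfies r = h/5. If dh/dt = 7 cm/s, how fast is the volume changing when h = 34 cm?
8092π/25 cm³/s

V = (1/3)π(h/5)²h = πh³/75
dV/dt = πh²/25 · 7
At h = 34: dV/dt = 8092π/25 cm³/s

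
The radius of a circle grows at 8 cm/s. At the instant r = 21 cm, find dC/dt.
16π cm/s

C = 2πr
dC/dt = 2π · dr/dt = 2π · 8 = 16π cm/s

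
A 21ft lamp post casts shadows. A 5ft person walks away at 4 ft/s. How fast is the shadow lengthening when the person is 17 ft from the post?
5/4 ft/s

By similar triangles: 21/(x+s) = 5/s
Solving: s = 5x/16
ds/dt = 5/16 · dx/dt = 5/16 · 4 = 5/4 ft/s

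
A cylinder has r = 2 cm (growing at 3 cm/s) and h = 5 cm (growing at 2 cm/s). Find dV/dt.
68π cm³/s

V = πr²h
dV/dt = 2πrh·dr/dt + πr²·dh/dt
= 2π(2)(5)(3) + π(2)²(2)
= 68π cm³/s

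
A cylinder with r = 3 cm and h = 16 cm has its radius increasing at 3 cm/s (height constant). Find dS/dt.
132π cm²/s

S = 2πrh + 2πr² (lateral + bases)
dS/dt = (2πh + 4πr)·dr/dt = (2π·16 + 4π·3)·3
= 132π cm²/s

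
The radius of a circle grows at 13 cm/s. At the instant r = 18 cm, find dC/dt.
26π cm/s

C = 2πr
dC/dt = 2π · dr/dt = 2π · 13 = 26π cm/s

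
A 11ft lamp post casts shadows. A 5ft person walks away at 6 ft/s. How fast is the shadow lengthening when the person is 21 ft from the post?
5 ft/s

By similar triangles: 11/(x+s) = 5/s
Solving: s = 5x/6
ds/dt = 5/6 · dx/dt = 5/6 · 6 = 5 ft/s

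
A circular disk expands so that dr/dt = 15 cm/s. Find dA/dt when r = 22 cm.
660π cm²/s

A = πr²
dA/dt = 2πr · dr/dt = 2π(22)(15) = 660π cm²/s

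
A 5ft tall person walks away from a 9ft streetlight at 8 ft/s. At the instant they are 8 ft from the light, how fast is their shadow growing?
10 ft/s

By similar triangles: 9/(x+s) = 5/s
Solving: s = 5x/4
ds/dt = 5/4 · dx/dt = 5/4 · 8 = 10 ft/s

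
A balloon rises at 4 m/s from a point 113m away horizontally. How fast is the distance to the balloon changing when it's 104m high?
416√23585/23585 ≈ 2.709 m/s

z² = 113² + y²
z = √(113² + 104²) = √23585
dz/dt = y/z · dy/dt = 104/√23585 · 4 = 416√23585/23585 ≈ 2.709 m/s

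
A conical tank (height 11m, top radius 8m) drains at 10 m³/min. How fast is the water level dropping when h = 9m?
605/(2592π) ≈ 0.0743 m/min

r/h = 8/11, so r = (8/11)h
V = (1/3)πr²h = (1/3)π((8/11)h)²h = (64/363)πh³
dV/dh = (64/121)πh²
dh/dt = (dV/dt)/(dV/dh) = -10/((64/121)π·9²) = -605/(2592π) m/min
The level is dropping at 605/(2592π) ≈ 0.0743 m/min.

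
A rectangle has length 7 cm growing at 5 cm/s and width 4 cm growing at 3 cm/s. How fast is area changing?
41 cm²/s

A = lw
dA/dt = w·dl/dt + l·dw/dt = 4·5 + 7·3 = 41 cm²/s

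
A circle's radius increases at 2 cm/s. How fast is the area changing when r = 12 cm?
48π cm²/s

A = πr²
dA/dt = 2πr · dr/dt = 2π(12)(2) = 48π cm²/s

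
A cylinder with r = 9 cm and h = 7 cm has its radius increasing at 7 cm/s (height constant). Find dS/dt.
350π cm²/s

S = 2πrh + 2πr² (lateral + bases)
dS/dt = (2πh + 4πr)·dr/dt = (2π·7 + 4π·9)·7
= 350π cm²/s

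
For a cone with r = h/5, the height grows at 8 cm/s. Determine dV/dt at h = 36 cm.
10368π/25 cm³/s

V = (1/3)π(h/5)²h = πh³/75
dV/dt = πh²/25 · 8
At h = 36: dV/dt = 10368π/25 cm³/s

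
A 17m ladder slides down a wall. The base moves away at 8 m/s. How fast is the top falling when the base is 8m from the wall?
64/15 ≈ 4.267 m/s

x² + y² = 17²
2x·dx/dt + 2y·dy/dt = 0
dy/dt = -x/y · dx/dt = -8/15 · 8 = -64/15 m/s
The top is descending at 64/15 ≈ 4.267 m/s.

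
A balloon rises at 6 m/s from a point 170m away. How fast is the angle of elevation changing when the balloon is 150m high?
0.019844 rad/s

tan(θ) = y/170
sec²(θ) · dθ/dt = (1/170) · dy/dt
dθ/dt = cos²(θ)/170 · 6 = 170/(170² + 150²) · 6
dθ/dt = 0.019844 rad/s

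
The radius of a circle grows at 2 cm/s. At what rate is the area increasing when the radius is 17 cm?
68π cm²/s

A = πr²
dA/dt = 2πr · dr/dt = 2π(17)(2) = 68π cm²/s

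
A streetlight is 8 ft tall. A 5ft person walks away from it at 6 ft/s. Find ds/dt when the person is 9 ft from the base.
10 ft/s

By similar triangles: 8/(x+s) = 5/s
Solving: s = 5x/3
ds/dt = 5/3 · dx/dt = 5/3 · 6 = 10 ft/s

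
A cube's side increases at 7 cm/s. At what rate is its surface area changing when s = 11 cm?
924 cm²/s

A = 6s²
dA/dt = 12s · ds/dt = 12·11·7 = 924 cm²/s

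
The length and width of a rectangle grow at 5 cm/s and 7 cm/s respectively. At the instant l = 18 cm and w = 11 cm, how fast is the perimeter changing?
24 cm/s

P = 2(l + w)
dP/dt = 2(dl/dt + dw/dt) = 2(5 + 7) = 24 cm/s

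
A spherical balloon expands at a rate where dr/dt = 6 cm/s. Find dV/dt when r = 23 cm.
12696π cm³/s

V = (4/3)πr³
dV/dt = dV/dr · dr/dt = 4πr² · 6
At r = 23: dV/dt = 12696π cm³/s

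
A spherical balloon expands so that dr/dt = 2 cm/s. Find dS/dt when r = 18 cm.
288π cm²/s

S = 4πr²
dS/dt = dS/dr · dr/dt = 8πr · 2
At r = 18: dS/dt = 288π cm²/s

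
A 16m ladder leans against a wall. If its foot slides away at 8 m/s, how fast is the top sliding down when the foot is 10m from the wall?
40√39/39 ≈ 6.405 m/s

x² + y² = 16²
2x·dx/dt + 2y·dy/dt = 0
dy/dt = -x/y · dx/dt = -10/(2√39) · 8 = -40√39/39 m/s
The top is descending at 40√39/39 ≈ 6.405 m/s.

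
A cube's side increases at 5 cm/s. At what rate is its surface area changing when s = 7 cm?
420 cm²/s

A = 6s²
dA/dt = 12s · ds/dt = 12·7·5 = 420 cm²/s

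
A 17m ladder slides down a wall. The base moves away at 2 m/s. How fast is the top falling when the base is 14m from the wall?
28√93/93 ≈ 2.903 m/s

x² + y² = 17²
2x·dx/dt + 2y·dy/dt = 0
dy/dt = -x/y · dx/dt = -14/√93 · 2 = -28√93/93 m/s
The top is descending at 28√93/93 ≈ 2.903 m/s.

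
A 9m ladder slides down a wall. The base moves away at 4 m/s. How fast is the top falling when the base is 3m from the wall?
√2 ≈ 1.414 m/s

x² + y² = 9²
2x·dx/dt + 2y·dy/dt = 0
dy/dt = -x/y · dx/dt = -3/(6√2) · 4 = -√2 m/s
The top is descending at √2 ≈ 1.414 m/s.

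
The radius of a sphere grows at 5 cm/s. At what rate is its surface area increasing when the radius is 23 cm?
920π cm²/s

S = 4πr²
dS/dt = dS/dr · dr/dt = 8πr · 5
At r = 23: dS/dt = 920π cm²/s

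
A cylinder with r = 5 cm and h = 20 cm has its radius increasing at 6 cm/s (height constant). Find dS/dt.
360π cm²/s

S = 2πrh + 2πr² (lateral + bases)
dS/dt = (2πh + 4πr)·dr/dt = (2π·20 + 4π·5)·6
= 360π cm²/s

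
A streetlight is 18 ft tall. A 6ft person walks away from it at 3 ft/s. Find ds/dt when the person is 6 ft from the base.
3/2 ft/s

By similar triangles: 18/(x+s) = 6/s
Solving: s = 6x/12
ds/dt = 6/12 · dx/dt = 1/2 · 3 = 3/2 ft/s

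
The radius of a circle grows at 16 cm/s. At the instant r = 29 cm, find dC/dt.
32π cm/s

C = 2πr
dC/dt = 2π · dr/dt = 2π · 16 = 32π cm/s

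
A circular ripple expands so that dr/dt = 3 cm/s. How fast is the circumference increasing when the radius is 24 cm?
6π cm/s

C = 2πr
dC/dt = 2π · dr/dt = 2π · 3 = 6π cm/s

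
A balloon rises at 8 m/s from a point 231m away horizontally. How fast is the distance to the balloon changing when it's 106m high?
848√64597/64597 ≈ 3.336 m/s

z² = 231² + y²
z = √(231² + 106²) = √64597
dz/dt = y/z · dy/dt = 106/√64597 · 8 = 848√64597/64597 ≈ 3.336 m/s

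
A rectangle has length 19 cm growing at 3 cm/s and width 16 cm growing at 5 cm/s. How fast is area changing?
143 cm²/s

A = lw
dA/dt = w·dl/dt + l·dw/dt = 16·3 + 19·5 = 143 cm²/s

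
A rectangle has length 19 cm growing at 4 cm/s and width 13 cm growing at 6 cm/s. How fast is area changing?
166 cm²/s

A = lw
dA/dt = w·dl/dt + l·dw/dt = 13·4 + 19·6 = 166 cm²/s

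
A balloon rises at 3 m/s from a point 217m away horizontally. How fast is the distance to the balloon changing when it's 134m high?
402√65045/65045 ≈ 1.576 m/s

z² = 217² + y²
z = √(217² + 134²) = √65045
dz/dt = y/z · dy/dt = 134/√65045 · 3 = 402√65045/65045 ≈ 1.576 m/s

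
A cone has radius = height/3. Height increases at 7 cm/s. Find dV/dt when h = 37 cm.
9583π/9 cm³/s

V = (1/3)π(h/3)²h = πh³/27
dV/dt = πh²/9 · 7
At h = 37: dV/dt = 9583π/9 cm³/s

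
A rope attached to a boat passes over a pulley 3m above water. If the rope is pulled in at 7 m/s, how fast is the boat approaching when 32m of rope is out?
32√1015/145 ≈ 7.031 m/s

rope² = x² + 3²
x = √(32² - 3²) = √1015
dx/dt = (rope/x) · d(rope)/dt = (32/√1015) · (-7) = -32√1015/145 m/s
The boat approaches at 32√1015/145 ≈ 7.031 m/s.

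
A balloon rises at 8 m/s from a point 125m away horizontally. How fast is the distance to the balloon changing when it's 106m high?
848√26861/26861 ≈ 5.174 m/s

z² = 125² + y²
z = √(125² + 106²) = √26861
dz/dt = y/z · dy/dt = 106/√26861 · 8 = 848√26861/26861 ≈ 5.174 m/s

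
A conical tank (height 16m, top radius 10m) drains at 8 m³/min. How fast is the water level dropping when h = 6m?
128/(225π) ≈ 0.1811 m/min

r/h = 10/16, so r = (5/8)h
V = (1/3)πr²h = (1/3)π((5/8)h)²h = (25/192)πh³
dV/dh = (25/64)πh²
dh/dt = (dV/dt)/(dV/dh) = -8/((25/64)π·6²) = -128/(225π) m/min
The level is dropping at 128/(225π) ≈ 0.1811 m/min.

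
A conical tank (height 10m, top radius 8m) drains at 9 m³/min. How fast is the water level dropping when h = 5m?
9/(16π) ≈ 0.179 m/min

r/h = 8/10, so r = (4/5)h
V = (1/3)πr²h = (1/3)π((4/5)h)²h = (16/75)πh³
dV/dh = (16/25)πh²
dh/dt = (dV/dt)/(dV/dh) = -9/((16/25)π·5²) = -9/(16π) m/min
The level is dropping at 9/(16π) ≈ 0.179 m/min.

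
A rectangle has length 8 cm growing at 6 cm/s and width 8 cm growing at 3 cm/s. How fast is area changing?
72 cm²/s

A = lw
dA/dt = w·dl/dt + l·dw/dt = 8·6 + 8·3 = 72 cm²/s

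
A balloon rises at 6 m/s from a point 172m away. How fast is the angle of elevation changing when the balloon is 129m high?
0.022326 rad/s

tan(θ) = y/172
sec²(θ) · dθ/dt = (1/172) · dy/dt
dθ/dt = cos²(θ)/172 · 6 = 172/(172² + 129²) · 6
dθ/dt = 0.022326 rad/s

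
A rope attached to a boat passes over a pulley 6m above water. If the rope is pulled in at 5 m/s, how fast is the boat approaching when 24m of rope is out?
4√15/3 ≈ 5.164 m/s

rope² = x² + 6²
x = √(24² - 6²) = 6√15
dx/dt = (rope/x) · d(rope)/dt = (24/(6√15)) · (-5) = -4√15/3 m/s
The boat approaches at 4√15/3 ≈ 5.164 m/s.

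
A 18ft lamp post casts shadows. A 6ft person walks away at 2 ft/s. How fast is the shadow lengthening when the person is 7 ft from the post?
1 ft/s

By similar triangles: 18/(x+s) = 6/s
Solving: s = 6x/12
ds/dt = 6/12 · dx/dt = 1/2 · 2 = 1 ft/s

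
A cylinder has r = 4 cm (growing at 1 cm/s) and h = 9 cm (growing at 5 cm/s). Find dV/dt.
152π cm³/s

V = πr²h
dV/dt = 2πrh·dr/dt + πr²·dh/dt
= 2π(4)(9)(1) + π(4)²(5)
= 152π cm³/s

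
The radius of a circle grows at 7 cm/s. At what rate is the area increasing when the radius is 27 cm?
378π cm²/s

A = πr²
dA/dt = 2πr · dr/dt = 2π(27)(7) = 378π cm²/s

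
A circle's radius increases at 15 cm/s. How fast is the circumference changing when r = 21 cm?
30π cm/s

C = 2πr
dC/dt = 2π · dr/dt = 2π · 15 = 30π cm/s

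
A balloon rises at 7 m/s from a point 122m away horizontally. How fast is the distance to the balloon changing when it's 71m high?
497√797/3985 ≈ 3.521 m/s

z² = 122² + y²
z = √(122² + 71²) = 5√797
dz/dt = y/z · dy/dt = 71/(5√797) · 7 = 497√797/3985 ≈ 3.521 m/s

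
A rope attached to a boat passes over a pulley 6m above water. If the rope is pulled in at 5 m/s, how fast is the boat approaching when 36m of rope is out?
6√35/7 ≈ 5.071 m/s

rope² = x² + 6²
x = √(36² - 6²) = 6√35
dx/dt = (rope/x) · d(rope)/dt = (36/(6√35)) · (-5) = -6√35/7 m/s
The boat approaches at 6√35/7 ≈ 5.071 m/s.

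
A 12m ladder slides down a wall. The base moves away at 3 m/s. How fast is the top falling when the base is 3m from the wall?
√15/5 ≈ 0.7746 m/s

x² + y² = 12²
2x·dx/dt + 2y·dy/dt = 0
dy/dt = -x/y · dx/dt = -3/(3√15) · 3 = -√15/5 m/s
The top is descending at √15/5 ≈ 0.7746 m/s.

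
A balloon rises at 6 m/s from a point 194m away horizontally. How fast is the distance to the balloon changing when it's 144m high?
432√14593/14593 ≈ 3.576 m/s

z² = 194² + y²
z = √(194² + 144²) = 2√14593
dz/dt = y/z · dy/dt = 144/(2√14593) · 6 = 432√14593/14593 ≈ 3.576 m/s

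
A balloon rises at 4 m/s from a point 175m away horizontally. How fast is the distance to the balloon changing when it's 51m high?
102√33226/16613 ≈ 1.119 m/s

z² = 175² + y²
z = √(175² + 51²) = √33226
dz/dt = y/z · dy/dt = 51/√33226 · 4 = 102√33226/16613 ≈ 1.119 m/s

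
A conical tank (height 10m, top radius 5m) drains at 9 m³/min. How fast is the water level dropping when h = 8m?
9/(16π) ≈ 0.179 m/min

r/h = 5/10, so r = (1/2)h
V = (1/3)πr²h = (1/3)π((1/2)h)²h = (1/12)πh³
dV/dh = (1/4)πh²
dh/dt = (dV/dt)/(dV/dh) = -9/((1/4)π·8²) = -9/(16π) m/min
The level is dropping at 9/(16π) ≈ 0.179 m/min.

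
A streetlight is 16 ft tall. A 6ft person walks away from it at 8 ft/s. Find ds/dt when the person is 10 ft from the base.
24/5 ft/s

By similar triangles: 16/(x+s) = 6/s
Solving: s = 6x/10
ds/dt = 6/10 · dx/dt = 3/5 · 8 = 24/5 ft/s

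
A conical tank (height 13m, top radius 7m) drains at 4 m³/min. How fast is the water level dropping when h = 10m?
169/(1225π) ≈ 0.04391 m/min

r/h = 7/13, so r = (7/13)h
V = (1/3)πr²h = (1/3)π((7/13)h)²h = (49/507)πh³
dV/dh = (49/169)πh²
dh/dt = (dV/dt)/(dV/dh) = -4/((49/169)π·10²) = -169/(1225π) m/min
The level is dropping at 169/(1225π) ≈ 0.04391 m/min.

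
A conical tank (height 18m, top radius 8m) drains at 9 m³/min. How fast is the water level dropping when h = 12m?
81/(256π) ≈ 0.1007 m/min

r/h = 8/18, so r = (4/9)h
V = (1/3)πr²h = (1/3)π((4/9)h)²h = (16/243)πh³
dV/dh = (16/81)πh²
dh/dt = (dV/dt)/(dV/dh) = -9/((16/81)π·12²) = -81/(256π) m/min
The level is dropping at 81/(256π) ≈ 0.1007 m/min.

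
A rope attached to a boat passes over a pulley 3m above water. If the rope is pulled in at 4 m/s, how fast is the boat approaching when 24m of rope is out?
32√7/21 ≈ 4.032 m/s

rope² = x² + 3²
x = √(24² - 3²) = 9√7
dx/dt = (rope/x) · d(rope)/dt = (24/(9√7)) · (-4) = -32√7/21 m/s
The boat approaches at 32√7/21 ≈ 4.032 m/s.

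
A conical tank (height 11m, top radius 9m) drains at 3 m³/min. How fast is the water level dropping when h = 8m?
121/(1728π) ≈ 0.02229 m/min

r/h = 9/11, so r = (9/11)h
V = (1/3)πr²h = (1/3)π((9/11)h)²h = (27/121)πh³
dV/dh = (81/121)πh²
dh/dt = (dV/dt)/(dV/dh) = -3/((81/121)π·8²) = -121/(1728π) m/min
The level is dropping at 121/(1728π) ≈ 0.02229 m/min.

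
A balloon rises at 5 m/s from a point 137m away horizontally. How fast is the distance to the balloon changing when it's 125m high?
625√34394/34394 ≈ 3.37 m/s

z² = 137² + y²
z = √(137² + 125²) = √34394
dz/dt = y/z · dy/dt = 125/√34394 · 5 = 625√34394/34394 ≈ 3.37 m/s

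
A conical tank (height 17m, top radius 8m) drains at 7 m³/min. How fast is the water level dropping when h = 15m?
2023/(14400π) ≈ 0.04472 m/min

r/h = 8/17, so r = (8/17)h
V = (1/3)πr²h = (1/3)π((8/17)h)²h = (64/867)πh³
dV/dh = (64/289)πh²
dh/dt = (dV/dt)/(dV/dh) = -7/((64/289)π·15²) = -2023/(14400π) m/min
The level is dropping at 2023/(14400π) ≈ 0.04472 m/min.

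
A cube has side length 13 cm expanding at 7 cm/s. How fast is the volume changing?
3549 cm³/s

V = s³
dV/dt = 3s² · ds/dt = 3·13²·7 = 3549 cm³/s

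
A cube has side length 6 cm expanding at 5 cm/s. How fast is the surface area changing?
360 cm²/s

A = 6s²
dA/dt = 12s · ds/dt = 12·6·5 = 360 cm²/s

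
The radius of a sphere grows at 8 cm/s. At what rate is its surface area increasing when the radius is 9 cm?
576π cm²/s

S = 4πr²
dS/dt = dS/dr · dr/dt = 8πr · 8
At r = 9: dS/dt = 576π cm²/s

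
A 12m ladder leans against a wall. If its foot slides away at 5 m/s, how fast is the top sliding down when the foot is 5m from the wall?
25√119/119 ≈ 2.292 m/s

x² + y² = 12²
2x·dx/dt + 2y·dy/dt = 0
dy/dt = -x/y · dx/dt = -5/√119 · 5 = -25√119/119 m/s
The top is descending at 25√119/119 ≈ 2.292 m/s.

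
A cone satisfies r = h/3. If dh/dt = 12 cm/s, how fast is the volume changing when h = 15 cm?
300π cm³/s

V = (1/3)π(h/3)²h = πh³/27
dV/dt = πh²/9 · 12
At h = 15: dV/dt = 300π cm³/s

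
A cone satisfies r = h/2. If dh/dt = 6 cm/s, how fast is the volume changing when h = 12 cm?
216π cm³/s

V = (1/3)π(h/2)²h = πh³/12
dV/dt = πh²/4 · 6
At h = 12: dV/dt = 216π cm³/s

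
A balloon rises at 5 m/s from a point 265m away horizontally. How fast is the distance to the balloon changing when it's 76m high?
380√76001/76001 ≈ 1.378 m/s

z² = 265² + y²
z = √(265² + 76²) = √76001
dz/dt = y/z · dy/dt = 76/√76001 · 5 = 380√76001/76001 ≈ 1.378 m/s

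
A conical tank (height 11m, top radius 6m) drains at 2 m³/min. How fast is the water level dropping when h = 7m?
121/(882π) ≈ 0.04367 m/min

r/h = 6/11, so r = (6/11)h
V = (1/3)πr²h = (1/3)π((6/11)h)²h = (12/121)πh³
dV/dh = (36/121)πh²
dh/dt = (dV/dt)/(dV/dh) = -2/((36/121)π·7²) = -121/(882π) m/min
The level is dropping at 121/(882π) ≈ 0.04367 m/min.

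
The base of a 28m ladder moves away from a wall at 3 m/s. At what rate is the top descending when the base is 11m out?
11√663/221 ≈ 1.282 m/s

x² + y² = 28²
2x·dx/dt + 2y·dy/dt = 0
dy/dt = -x/y · dx/dt = -11/√663 · 3 = -11√663/221 m/s
The top is descending at 11√663/221 ≈ 1.282 m/s.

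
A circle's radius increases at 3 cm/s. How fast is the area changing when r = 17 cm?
102π cm²/s

A = πr²
dA/dt = 2πr · dr/dt = 2π(17)(3) = 102π cm²/s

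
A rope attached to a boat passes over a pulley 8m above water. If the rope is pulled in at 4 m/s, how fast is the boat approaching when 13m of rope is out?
52√105/105 ≈ 5.075 m/s

rope² = x² + 8²
x = √(13² - 8²) = √105
dx/dt = (rope/x) · d(rope)/dt = (13/√105) · (-4) = -52√105/105 m/s
The boat approaches at 52√105/105 ≈ 5.075 m/s.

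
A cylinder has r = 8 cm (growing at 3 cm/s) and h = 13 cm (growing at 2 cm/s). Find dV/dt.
752π cm³/s

V = πr²h
dV/dt = 2πrh·dr/dt + πr²·dh/dt
= 2π(8)(13)(3) + π(8)²(2)
= 752π cm³/s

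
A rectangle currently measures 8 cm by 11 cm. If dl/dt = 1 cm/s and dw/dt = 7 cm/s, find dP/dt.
16 cm/s

P = 2(l + w)
dP/dt = 2(dl/dt + dw/dt) = 2(1 + 7) = 16 cm/s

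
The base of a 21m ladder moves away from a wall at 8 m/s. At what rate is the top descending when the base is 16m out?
128√185/185 ≈ 9.411 m/s

x² + y² = 21²
2x·dx/dt + 2y·dy/dt = 0
dy/dt = -x/y · dx/dt = -16/√185 · 8 = -128√185/185 m/s
The top is descending at 128√185/185 ≈ 9.411 m/s.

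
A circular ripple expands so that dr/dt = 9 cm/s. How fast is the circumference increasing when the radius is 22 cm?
18π cm/s

C = 2πr
dC/dt = 2π · dr/dt = 2π · 9 = 18π cm/s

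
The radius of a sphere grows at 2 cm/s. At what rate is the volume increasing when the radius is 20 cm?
3200π cm³/s

V = (4/3)πr³
dV/dt = dV/dr · dr/dt = 4πr² · 2
At r = 20: dV/dt = 3200π cm³/s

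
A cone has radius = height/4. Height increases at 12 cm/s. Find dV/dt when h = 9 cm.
243π/4 cm³/s

V = (1/3)π(h/4)²h = πh³/48
dV/dt = πh²/16 · 12
At h = 9: dV/dt = 243π/4 cm³/s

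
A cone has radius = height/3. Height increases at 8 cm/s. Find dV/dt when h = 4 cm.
128π/9 cm³/s

V = (1/3)π(h/3)²h = πh³/27
dV/dt = πh²/9 · 8
At h = 4: dV/dt = 128π/9 cm³/s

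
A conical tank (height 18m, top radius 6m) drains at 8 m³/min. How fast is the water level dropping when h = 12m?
1/(2π) ≈ 0.1592 m/min

r/h = 6/18, so r = (1/3)h
V = (1/3)πr²h = (1/3)π((1/3)h)²h = (1/27)πh³
dV/dh = (1/9)πh²
dh/dt = (dV/dt)/(dV/dh) = -8/((1/9)π·12²) = -1/(2π) m/min
The level is dropping at 1/(2π) ≈ 0.1592 m/min.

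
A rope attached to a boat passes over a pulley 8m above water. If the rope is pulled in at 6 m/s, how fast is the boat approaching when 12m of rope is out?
18√5/5 ≈ 8.05 m/s

rope² = x² + 8²
x = √(12² - 8²) = 4√5
dx/dt = (rope/x) · d(rope)/dt = (12/(4√5)) · (-6) = -18√5/5 m/s
The boat approaches at 18√5/5 ≈ 8.05 m/s.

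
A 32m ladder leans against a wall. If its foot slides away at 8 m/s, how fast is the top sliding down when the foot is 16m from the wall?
8√3/3 ≈ 4.619 m/s

x² + y² = 32²
2x·dx/dt + 2y·dy/dt = 0
dy/dt = -x/y · dx/dt = -16/(16√3) · 8 = -8√3/3 m/s
The top is descending at 8√3/3 ≈ 4.619 m/s.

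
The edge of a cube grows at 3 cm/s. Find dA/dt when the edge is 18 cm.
648 cm²/s

A = 6s²
dA/dt = 12s · ds/dt = 12·18·3 = 648 cm²/s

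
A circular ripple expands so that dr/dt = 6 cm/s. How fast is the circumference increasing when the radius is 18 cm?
12π cm/s

C = 2πr
dC/dt = 2π · dr/dt = 2π · 6 = 12π cm/s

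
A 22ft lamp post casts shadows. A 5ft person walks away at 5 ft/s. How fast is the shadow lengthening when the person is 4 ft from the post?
25/17 ft/s

By similar triangles: 22/(x+s) = 5/s
Solving: s = 5x/17
ds/dt = 5/17 · dx/dt = 5/17 · 5 = 25/17 ft/s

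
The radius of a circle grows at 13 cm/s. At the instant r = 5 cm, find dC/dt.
26π cm/s

C = 2πr
dC/dt = 2π · dr/dt = 2π · 13 = 26π cm/s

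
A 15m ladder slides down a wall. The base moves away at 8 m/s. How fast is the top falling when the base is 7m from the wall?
14√11/11 ≈ 4.221 m/s

x² + y² = 15²
2x·dx/dt + 2y·dy/dt = 0
dy/dt = -x/y · dx/dt = -7/(4√11) · 8 = -14√11/11 m/s
The top is descending at 14√11/11 ≈ 4.221 m/s.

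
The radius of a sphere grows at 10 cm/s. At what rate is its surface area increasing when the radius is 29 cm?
2320π cm²/s

S = 4πr²
dS/dt = dS/dr · dr/dt = 8πr · 10
At r = 29: dS/dt = 2320π cm²/s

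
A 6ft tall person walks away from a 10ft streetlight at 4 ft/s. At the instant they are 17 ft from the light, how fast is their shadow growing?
6 ft/s

By similar triangles: 10/(x+s) = 6/s
Solving: s = 6x/4
ds/dt = 6/4 · dx/dt = 3/2 · 4 = 6 ft/s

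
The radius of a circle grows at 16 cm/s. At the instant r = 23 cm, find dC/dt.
32π cm/s

C = 2πr
dC/dt = 2π · dr/dt = 2π · 16 = 32π cm/s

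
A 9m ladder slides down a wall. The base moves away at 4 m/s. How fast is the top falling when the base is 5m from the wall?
5√14/7 ≈ 2.673 m/s

x² + y² = 9²
2x·dx/dt + 2y·dy/dt = 0
dy/dt = -x/y · dx/dt = -5/(2√14) · 4 = -5√14/7 m/s
The top is descending at 5√14/7 ≈ 2.673 m/s.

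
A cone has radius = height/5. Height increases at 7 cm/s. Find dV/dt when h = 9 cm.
567π/25 cm³/s

V = (1/3)π(h/5)²h = πh³/75
dV/dt = πh²/25 · 7
At h = 9: dV/dt = 567π/25 cm³/s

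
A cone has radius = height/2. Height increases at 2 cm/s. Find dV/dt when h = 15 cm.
225π/2 cm³/s

V = (1/3)π(h/2)²h = πh³/12
dV/dt = πh²/4 · 2
At h = 15: dV/dt = 225π/2 cm³/s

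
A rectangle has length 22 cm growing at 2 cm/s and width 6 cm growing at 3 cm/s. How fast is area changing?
78 cm²/s

A = lw
dA/dt = w·dl/dt + l·dw/dt = 6·2 + 22·3 = 78 cm²/s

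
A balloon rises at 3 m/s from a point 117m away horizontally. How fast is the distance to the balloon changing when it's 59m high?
177√17170/17170 ≈ 1.351 m/s

z² = 117² + y²
z = √(117² + 59²) = √17170
dz/dt = y/z · dy/dt = 59/√17170 · 3 = 177√17170/17170 ≈ 1.351 m/s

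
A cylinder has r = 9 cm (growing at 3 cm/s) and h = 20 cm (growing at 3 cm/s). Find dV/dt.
1323π cm³/s

V = πr²h
dV/dt = 2πrh·dr/dt + πr²·dh/dt
= 2π(9)(20)(3) + π(9)²(3)
= 1323π cm³/s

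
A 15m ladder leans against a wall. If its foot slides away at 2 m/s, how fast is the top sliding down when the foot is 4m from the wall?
8√209/209 ≈ 0.5534 m/s

x² + y² = 15²
2x·dx/dt + 2y·dy/dt = 0
dy/dt = -x/y · dx/dt = -4/√209 · 2 = -8√209/209 m/s
The top is descending at 8√209/209 ≈ 0.5534 m/s.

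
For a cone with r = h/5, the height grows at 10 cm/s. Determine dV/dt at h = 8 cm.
128π/5 cm³/s

V = (1/3)π(h/5)²h = πh³/75
dV/dt = πh²/25 · 10
At h = 8: dV/dt = 128π/5 cm³/s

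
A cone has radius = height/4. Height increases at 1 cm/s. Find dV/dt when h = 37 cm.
1369π/16 cm³/s

V = (1/3)π(h/4)²h = πh³/48
dV/dt = πh²/16 · 1
At h = 37: dV/dt = 1369π/16 cm³/s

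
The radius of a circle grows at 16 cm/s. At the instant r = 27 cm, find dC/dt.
32π cm/s

C = 2πr
dC/dt = 2π · dr/dt = 2π · 16 = 32π cm/s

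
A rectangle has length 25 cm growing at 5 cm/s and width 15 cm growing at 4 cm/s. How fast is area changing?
175 cm²/s

A = lw
dA/dt = w·dl/dt + l·dw/dt = 15·5 + 25·4 = 175 cm²/s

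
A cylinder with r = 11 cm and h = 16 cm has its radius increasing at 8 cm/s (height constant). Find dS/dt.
608π cm²/s

S = 2πrh + 2πr² (lateral + bases)
dS/dt = (2πh + 4πr)·dr/dt = (2π·16 + 4π·11)·8
= 608π cm²/s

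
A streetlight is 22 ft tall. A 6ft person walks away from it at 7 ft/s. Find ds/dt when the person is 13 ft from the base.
21/8 ft/s

By similar triangles: 22/(x+s) = 6/s
Solving: s = 6x/16
ds/dt = 6/16 · dx/dt = 3/8 · 7 = 21/8 ft/s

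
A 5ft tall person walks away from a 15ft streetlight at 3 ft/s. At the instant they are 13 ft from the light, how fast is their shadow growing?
3/2 ft/s

By similar triangles: 15/(x+s) = 5/s
Solving: s = 5x/10
ds/dt = 5/10 · dx/dt = 1/2 · 3 = 3/2 ft/s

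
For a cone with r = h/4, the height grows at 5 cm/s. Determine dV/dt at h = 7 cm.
245π/16 cm³/s

V = (1/3)π(h/4)²h = πh³/48
dV/dt = πh²/16 · 5
At h = 7: dV/dt = 245π/16 cm³/s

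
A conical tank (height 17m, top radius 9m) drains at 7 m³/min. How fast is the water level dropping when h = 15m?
2023/(18225π) ≈ 0.03533 m/min

r/h = 9/17, so r = (9/17)h
V = (1/3)πr²h = (1/3)π((9/17)h)²h = (27/289)πh³
dV/dh = (81/289)πh²
dh/dt = (dV/dt)/(dV/dh) = -7/((81/289)π·15²) = -2023/(18225π) m/min
The level is dropping at 2023/(18225π) ≈ 0.03533 m/min.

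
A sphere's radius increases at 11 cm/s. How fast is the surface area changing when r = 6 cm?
528π cm²/s

S = 4πr²
dS/dt = dS/dr · dr/dt = 8πr · 11
At r = 6: dS/dt = 528π cm²/s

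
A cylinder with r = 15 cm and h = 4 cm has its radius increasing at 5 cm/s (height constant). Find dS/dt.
340π cm²/s

S = 2πrh + 2πr² (lateral + bases)
dS/dt = (2πh + 4πr)·dr/dt = (2π·4 + 4π·15)·5
= 340π cm²/s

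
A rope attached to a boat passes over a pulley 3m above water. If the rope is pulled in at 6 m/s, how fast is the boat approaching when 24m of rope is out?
16√7/7 ≈ 6.047 m/s

rope² = x² + 3²
x = √(24² - 3²) = 9√7
dx/dt = (rope/x) · d(rope)/dt = (24/(9√7)) · (-6) = -16√7/7 m/s
The boat approaches at 16√7/7 ≈ 6.047 m/s.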